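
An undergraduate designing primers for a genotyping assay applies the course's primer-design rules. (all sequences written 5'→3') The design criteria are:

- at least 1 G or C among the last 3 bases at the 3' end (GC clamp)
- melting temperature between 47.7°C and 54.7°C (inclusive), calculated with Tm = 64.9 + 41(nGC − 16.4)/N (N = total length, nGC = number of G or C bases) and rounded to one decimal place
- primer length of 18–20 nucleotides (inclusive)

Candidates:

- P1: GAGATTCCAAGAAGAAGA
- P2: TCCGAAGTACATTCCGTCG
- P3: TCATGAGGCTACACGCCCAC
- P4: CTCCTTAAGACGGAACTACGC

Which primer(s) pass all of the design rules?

P1 (18 nt, A=9 T=2 G=5 C=2): 3' end AGA has 1 G/C ✓; Tm = 64.9 + 41·(7 − 16.4)/18 = 43.5°C, outside 47.7–54.7°C ✗; length 18 ✓ — fails.
P2 (19 nt, A=4 T=5 G=4 C=6): 3' end TCG has 2 G/C ✓; Tm = 64.9 + 41·(10 − 16.4)/19 = 51.1°C ✓; length 19 ✓ — passes.
P3 (20 nt, A=5 T=3 G=4 C=8): 3' end CAC has 2 G/C ✓; Tm = 64.9 + 41·(12 − 16.4)/20 = 55.9°C, outside 47.7–54.7°C ✗; length 20 ✓ — fails.
P4 (21 nt, A=6 T=4 G=4 C=7): 3' end CGC has 3 G/C ✓; Tm = 64.9 + 41·(11 − 16.4)/21 = 54.4°C ✓; length 21, outside 18–20 ✗ — fails.

P2 only.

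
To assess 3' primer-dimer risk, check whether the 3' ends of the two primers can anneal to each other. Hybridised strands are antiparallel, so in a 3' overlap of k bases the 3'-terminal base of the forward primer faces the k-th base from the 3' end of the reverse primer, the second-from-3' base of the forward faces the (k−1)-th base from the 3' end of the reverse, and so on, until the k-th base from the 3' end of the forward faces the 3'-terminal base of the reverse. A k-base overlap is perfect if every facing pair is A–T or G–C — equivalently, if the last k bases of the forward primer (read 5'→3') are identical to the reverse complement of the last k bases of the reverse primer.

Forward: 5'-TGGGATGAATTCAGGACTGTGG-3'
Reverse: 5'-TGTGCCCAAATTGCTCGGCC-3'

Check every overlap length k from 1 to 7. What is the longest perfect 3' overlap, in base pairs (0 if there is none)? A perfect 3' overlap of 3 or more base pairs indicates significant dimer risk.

Longest perfect overlap: 2 complementary base pairs; below the dimer-risk threshold (threshold 3).

Last 7 bases (5'→3') — forward …ACTGTGG, reverse …CTCGGCC.
Reverse complement of the reverse primer's last 7 bases: GGCCGAG; its first k bases are the reverse complement of the reverse primer's last k bases, so a perfect k-base overlap needs the forward primer's last k bases to equal them.
Comparing (forward last k vs required): k=1: G vs G ✓; k=2: GG vs GG ✓; k=3: TGG vs GGC ✗; k=4: GTGG vs GGCC ✗; k=5: TGTGG vs GGCCG ✗; k=6: CTGTGG vs GGCCGA ✗; k=7: ACTGTGG vs GGCCGAG ✗.
Perfect overlaps at k = 1, 2; the largest is 2.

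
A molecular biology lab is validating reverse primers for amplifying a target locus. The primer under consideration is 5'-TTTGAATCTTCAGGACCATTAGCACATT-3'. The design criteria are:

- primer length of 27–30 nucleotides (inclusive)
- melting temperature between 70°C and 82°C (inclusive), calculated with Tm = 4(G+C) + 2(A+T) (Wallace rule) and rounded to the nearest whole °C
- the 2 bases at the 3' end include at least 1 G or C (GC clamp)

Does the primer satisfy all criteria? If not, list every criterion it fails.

Base counts: A=8, T=10, G=4, C=6 (length 28).
length: length 28 ✓
Tm: Tm = 2·18 + 4·10 = 76°C ✓
GC clamp: 3' end TT has 0 G/C, need ≥1 ✗

Fails: GC clamp.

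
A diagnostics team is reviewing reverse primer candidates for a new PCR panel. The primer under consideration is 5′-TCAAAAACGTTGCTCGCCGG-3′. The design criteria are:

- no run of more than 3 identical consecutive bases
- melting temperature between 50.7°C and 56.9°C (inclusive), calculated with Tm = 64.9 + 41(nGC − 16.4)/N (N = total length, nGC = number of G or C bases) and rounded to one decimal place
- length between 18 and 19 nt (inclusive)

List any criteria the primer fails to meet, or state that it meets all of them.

Fails: homopolymer run, length.

Base counts: A=5, T=4, G=5, C=6 (length 20).
homopolymer run: longest run = 5, exceeds 3 ✗
Tm: Tm = 64.9 + 41·(11 − 16.4)/20 = 53.8°C ✓
length: length 20, outside 18–19 ✗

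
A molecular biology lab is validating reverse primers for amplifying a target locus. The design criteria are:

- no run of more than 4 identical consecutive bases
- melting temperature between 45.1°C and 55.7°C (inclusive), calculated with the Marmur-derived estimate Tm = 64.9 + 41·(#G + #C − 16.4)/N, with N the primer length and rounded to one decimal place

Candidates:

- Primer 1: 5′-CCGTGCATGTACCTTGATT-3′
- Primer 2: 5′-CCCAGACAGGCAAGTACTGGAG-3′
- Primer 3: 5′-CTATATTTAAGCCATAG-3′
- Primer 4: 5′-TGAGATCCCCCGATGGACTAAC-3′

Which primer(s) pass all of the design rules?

Primer 1 only.

Primer 1 (19 nt, A=3 T=7 G=4 C=5): longest run = 2 ✓; Tm = 64.9 + 41·(9 − 16.4)/19 = 48.9°C ✓ — passes.
Primer 2 (22 nt, A=7 T=2 G=7 C=6): longest run = 3 ✓; Tm = 64.9 + 41·(13 − 16.4)/22 = 58.6°C, outside 45.1–55.7°C ✗ — fails.
Primer 3 (17 nt, A=6 T=6 G=2 C=3): longest run = 3 ✓; Tm = 64.9 + 41·(5 − 16.4)/17 = 37.4°C, outside 45.1–55.7°C ✗ — fails.
Primer 4 (22 nt, A=6 T=4 G=5 C=7): longest run = 5, exceeds 4 ✗; Tm = 64.9 + 41·(12 − 16.4)/22 = 56.7°C, outside 45.1–55.7°C ✗ — fails.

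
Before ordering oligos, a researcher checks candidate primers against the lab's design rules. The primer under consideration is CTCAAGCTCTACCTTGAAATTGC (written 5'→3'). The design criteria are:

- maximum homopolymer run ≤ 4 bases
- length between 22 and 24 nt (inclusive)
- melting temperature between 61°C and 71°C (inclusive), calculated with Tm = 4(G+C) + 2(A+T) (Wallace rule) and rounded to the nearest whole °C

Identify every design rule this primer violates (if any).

Meets all criteria.

Base counts: A=6, T=7, G=3, C=7 (length 23).
homopolymer run: longest run = 3 ✓
length: length 23 ✓
Tm: Tm = 2·13 + 4·10 = 66°C ✓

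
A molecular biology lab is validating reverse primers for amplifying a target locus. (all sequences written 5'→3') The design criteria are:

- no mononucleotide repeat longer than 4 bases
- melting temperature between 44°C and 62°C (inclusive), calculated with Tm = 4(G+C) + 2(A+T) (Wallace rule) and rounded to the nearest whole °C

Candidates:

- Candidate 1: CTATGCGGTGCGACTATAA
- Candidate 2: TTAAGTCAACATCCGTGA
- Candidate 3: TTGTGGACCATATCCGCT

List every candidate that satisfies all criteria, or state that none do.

Candidate 1 (19 nt, A=5 T=5 G=5 C=4): longest run = 2 ✓; Tm = 2·10 + 4·9 = 56°C ✓ — passes.
Candidate 2 (18 nt, A=6 T=5 G=3 C=4): longest run = 2 ✓; Tm = 2·11 + 4·7 = 50°C ✓ — passes.
Candidate 3 (18 nt, A=3 T=6 G=4 C=5): longest run = 2 ✓; Tm = 2·9 + 4·9 = 54°C ✓ — passes.

Candidate 1, Candidate 2 and Candidate 3.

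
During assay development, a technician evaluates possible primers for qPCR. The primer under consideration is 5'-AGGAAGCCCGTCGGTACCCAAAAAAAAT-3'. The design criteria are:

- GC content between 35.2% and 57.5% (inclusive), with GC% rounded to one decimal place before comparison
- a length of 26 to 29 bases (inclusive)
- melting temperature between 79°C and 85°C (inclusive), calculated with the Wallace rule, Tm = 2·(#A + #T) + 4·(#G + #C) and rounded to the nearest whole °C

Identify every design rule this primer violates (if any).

Meets all criteria.

Base counts: A=12, T=3, G=6, C=7 (length 28).
GC content: GC 13/28 = 46.4% ✓
length: length 28 ✓
Tm: Tm = 2·15 + 4·13 = 82°C ✓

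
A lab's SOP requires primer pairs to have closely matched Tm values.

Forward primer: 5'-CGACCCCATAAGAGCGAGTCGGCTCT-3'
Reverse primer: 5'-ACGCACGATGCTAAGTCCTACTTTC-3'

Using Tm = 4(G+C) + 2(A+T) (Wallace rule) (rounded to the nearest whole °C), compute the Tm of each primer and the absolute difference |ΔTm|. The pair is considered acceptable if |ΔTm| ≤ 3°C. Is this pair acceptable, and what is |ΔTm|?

|ΔTm| = 10°C; the pair is not acceptable.

Forward: A=6 T=4 G=7 C=9 → Tm = 2·10 + 4·16 = 84°C.
Reverse: A=6 T=7 G=4 C=8 → Tm = 2·13 + 4·12 = 74°C.
|ΔTm| = |84 − 74| = 10°C, > 3°C.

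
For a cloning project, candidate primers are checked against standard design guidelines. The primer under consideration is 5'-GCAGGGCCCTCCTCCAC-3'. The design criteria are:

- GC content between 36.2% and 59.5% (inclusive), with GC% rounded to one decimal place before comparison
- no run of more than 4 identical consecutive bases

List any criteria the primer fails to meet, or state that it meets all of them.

Fails: GC content.

Base counts: A=2, T=2, G=4, C=9 (length 17).
GC content: GC 13/17 = 76.5%, outside 36.2–59.5% ✗
homopolymer run: longest run = 3 ✓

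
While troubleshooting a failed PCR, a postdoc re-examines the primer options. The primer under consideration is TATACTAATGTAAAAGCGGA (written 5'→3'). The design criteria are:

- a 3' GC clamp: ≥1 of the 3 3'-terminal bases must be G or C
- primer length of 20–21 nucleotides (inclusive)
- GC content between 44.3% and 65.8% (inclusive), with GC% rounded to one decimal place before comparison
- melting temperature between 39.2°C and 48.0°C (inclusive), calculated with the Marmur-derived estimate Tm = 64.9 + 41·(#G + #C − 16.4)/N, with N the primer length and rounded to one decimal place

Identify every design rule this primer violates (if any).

Base counts: A=9, T=5, G=4, C=2 (length 20).
GC clamp: 3' end GGA has 2 G/C ✓
length: length 20 ✓
GC content: GC 6/20 = 30.0%, outside 44.3–65.8% ✗
Tm: Tm = 64.9 + 41·(6 − 16.4)/20 = 43.6°C ✓

Fails: GC content.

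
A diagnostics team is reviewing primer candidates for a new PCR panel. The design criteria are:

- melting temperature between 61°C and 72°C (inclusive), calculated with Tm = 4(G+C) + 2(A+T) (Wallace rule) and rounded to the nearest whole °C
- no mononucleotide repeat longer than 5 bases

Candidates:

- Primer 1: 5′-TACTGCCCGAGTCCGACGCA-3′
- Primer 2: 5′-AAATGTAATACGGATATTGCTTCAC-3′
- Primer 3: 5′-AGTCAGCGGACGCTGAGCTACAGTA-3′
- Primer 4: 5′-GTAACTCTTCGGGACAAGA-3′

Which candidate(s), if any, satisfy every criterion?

Primer 1 (20 nt, A=4 T=3 G=5 C=8): Tm = 2·7 + 4·13 = 66°C ✓; longest run = 3 ✓ — passes.
Primer 2 (25 nt, A=9 T=8 G=4 C=4): Tm = 2·17 + 4·8 = 66°C ✓; longest run = 3 ✓ — passes.
Primer 3 (25 nt, A=7 T=4 G=8 C=6): Tm = 2·11 + 4·14 = 78°C, outside 61–72°C ✗; longest run = 2 ✓ — fails.
Primer 4 (19 nt, A=6 T=4 G=5 C=4): Tm = 2·10 + 4·9 = 56°C, outside 61–72°C ✗; longest run = 3 ✓ — fails.

Primer 1 and Primer 2.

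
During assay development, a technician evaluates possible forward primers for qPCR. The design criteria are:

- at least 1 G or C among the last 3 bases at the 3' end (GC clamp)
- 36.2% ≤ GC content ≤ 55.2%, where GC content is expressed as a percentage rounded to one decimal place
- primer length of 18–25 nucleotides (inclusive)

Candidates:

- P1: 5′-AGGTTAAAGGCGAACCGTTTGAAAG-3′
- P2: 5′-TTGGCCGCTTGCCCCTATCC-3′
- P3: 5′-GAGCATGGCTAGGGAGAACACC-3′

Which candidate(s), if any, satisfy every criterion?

P1 (25 nt, A=9 T=5 G=8 C=3): 3' end AAG has 1 G/C ✓; GC 11/25 = 44.0% ✓; length 25 ✓ — passes.
P2 (20 nt, A=1 T=6 G=4 C=9): 3' end TCC has 2 G/C ✓; GC 13/20 = 65.0%, outside 36.2–55.2% ✗; length 20 ✓ — fails.
P3 (22 nt, A=7 T=2 G=8 C=5): 3' end ACC has 2 G/C ✓; GC 13/22 = 59.1%, outside 36.2–55.2% ✗; length 22 ✓ — fails.

P1 only.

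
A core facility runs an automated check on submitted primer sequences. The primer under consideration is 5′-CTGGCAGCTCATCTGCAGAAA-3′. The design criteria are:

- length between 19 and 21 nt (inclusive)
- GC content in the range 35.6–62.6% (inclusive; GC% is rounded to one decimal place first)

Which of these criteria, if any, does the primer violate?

Meets all criteria.

Base counts: A=6, T=4, G=5, C=6 (length 21).
length: length 21 ✓
GC content: GC 11/21 = 52.4% ✓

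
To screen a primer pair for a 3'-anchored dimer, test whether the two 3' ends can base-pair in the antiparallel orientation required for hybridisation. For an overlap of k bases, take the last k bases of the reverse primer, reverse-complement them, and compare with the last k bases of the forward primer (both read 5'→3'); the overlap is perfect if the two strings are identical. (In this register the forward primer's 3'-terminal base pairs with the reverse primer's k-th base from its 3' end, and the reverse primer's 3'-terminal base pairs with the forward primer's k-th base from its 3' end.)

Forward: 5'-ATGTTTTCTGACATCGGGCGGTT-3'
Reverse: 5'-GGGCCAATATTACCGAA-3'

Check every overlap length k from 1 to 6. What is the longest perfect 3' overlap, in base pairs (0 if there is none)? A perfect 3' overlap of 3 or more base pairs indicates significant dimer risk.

Longest perfect overlap: 2 complementary base pairs; below the dimer-risk threshold (threshold 3).

Last 6 bases (5'→3') — forward …GCGGTT, reverse …ACCGAA.
Reverse complement of the reverse primer's last 6 bases: TTCGGT; its first k bases are the reverse complement of the reverse primer's last k bases, so a perfect k-base overlap needs the forward primer's last k bases to equal them.
Comparing (forward last k vs required): k=1: T vs T ✓; k=2: TT vs TT ✓; k=3: GTT vs TTC ✗; k=4: GGTT vs TTCG ✗; k=5: CGGTT vs TTCGG ✗; k=6: GCGGTT vs TTCGGT ✗.
Perfect overlaps at k = 1, 2; the largest is 2.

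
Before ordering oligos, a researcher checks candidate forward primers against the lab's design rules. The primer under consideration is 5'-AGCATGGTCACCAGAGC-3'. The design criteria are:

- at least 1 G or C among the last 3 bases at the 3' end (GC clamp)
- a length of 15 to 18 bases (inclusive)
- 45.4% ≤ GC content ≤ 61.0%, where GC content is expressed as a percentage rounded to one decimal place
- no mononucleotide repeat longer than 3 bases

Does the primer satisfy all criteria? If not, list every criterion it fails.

Base counts: A=5, T=2, G=5, C=5 (length 17).
GC clamp: 3' end AGC has 2 G/C ✓
length: length 17 ✓
GC content: GC 10/17 = 58.8% ✓
homopolymer run: longest run = 2 ✓

Meets all criteria.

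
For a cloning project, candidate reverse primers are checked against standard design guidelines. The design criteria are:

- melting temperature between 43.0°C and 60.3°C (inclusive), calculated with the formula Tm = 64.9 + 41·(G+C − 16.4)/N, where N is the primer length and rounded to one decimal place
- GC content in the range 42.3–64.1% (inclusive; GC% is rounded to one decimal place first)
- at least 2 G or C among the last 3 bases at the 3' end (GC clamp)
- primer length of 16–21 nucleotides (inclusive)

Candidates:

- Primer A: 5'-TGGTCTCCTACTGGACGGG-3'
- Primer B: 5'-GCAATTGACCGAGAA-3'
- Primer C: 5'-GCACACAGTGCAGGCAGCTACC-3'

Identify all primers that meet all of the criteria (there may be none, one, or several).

Primer A (19 nt, A=2 T=5 G=7 C=5): Tm = 64.9 + 41·(12 − 16.4)/19 = 55.4°C ✓; GC 12/19 = 63.2% ✓; 3' end GGG has 3 G/C ✓; length 19 ✓ — passes.
Primer B (15 nt, A=6 T=2 G=4 C=3): Tm = 64.9 + 41·(7 − 16.4)/15 = 39.2°C, outside 43.0–60.3°C ✗; GC 7/15 = 46.7% ✓; 3' end GAA has 1 G/C, need ≥2 ✗; length 15, outside 16–21 ✗ — fails.
Primer C (22 nt, A=6 T=2 G=6 C=8): Tm = 64.9 + 41·(14 − 16.4)/22 = 60.4°C, outside 43.0–60.3°C ✗; GC 14/22 = 63.6% ✓; 3' end ACC has 2 G/C ✓; length 22, outside 16–21 ✗ — fails.

Primer A only.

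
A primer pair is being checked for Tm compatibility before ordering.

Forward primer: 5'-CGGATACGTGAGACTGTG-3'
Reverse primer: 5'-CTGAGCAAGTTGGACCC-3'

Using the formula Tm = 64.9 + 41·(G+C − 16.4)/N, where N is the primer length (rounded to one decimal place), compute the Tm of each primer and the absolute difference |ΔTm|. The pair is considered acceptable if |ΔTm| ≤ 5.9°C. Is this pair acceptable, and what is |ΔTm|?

Forward: G+C = 10, N = 18 → Tm = 64.9 + 41·(10 − 16.4)/18 = 50.3°C.
Reverse: G+C = 10, N = 17 → Tm = 64.9 + 41·(10 − 16.4)/17 = 49.5°C.
|ΔTm| = |50.3 − 49.5| = 0.8°C, ≤ 5.9°C.

|ΔTm| = 0.8°C; the pair is acceptable.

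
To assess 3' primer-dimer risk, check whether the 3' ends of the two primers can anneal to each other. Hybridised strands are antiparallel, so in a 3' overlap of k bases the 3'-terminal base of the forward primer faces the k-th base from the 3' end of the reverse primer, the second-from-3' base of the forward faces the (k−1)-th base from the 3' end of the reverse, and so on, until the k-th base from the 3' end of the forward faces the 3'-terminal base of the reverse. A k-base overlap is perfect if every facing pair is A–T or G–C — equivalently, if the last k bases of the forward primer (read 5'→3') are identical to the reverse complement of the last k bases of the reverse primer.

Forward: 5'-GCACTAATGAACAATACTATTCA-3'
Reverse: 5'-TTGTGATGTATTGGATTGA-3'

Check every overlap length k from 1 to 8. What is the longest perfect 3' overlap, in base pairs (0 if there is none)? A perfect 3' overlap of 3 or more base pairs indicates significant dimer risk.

Last 8 bases (5'→3') — forward …ACTATTCA, reverse …TGGATTGA.
Reverse complement of the reverse primer's last 8 bases: TCAATCCA; its first k bases are the reverse complement of the reverse primer's last k bases, so a perfect k-base overlap needs the forward primer's last k bases to equal them.
Comparing (forward last k vs required): k=1: A vs T ✗; k=2: CA vs TC ✗; k=3: TCA vs TCA ✓; k=4: TTCA vs TCAA ✗; k=5: ATTCA vs TCAAT ✗; k=6: TATTCA vs TCAATC ✗; k=7: CTATTCA vs TCAATCC ✗; k=8: ACTATTCA vs TCAATCCA ✗.
Only k = 3 is perfect, so the longest perfect 3' overlap is 3.

Longest perfect overlap: 3 complementary base pairs; significant dimer risk (threshold 3).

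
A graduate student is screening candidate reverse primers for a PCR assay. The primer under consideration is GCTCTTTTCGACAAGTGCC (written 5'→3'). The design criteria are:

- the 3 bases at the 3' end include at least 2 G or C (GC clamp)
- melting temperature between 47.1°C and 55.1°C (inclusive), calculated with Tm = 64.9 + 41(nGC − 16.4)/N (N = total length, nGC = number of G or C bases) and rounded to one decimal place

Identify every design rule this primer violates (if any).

Meets all criteria.

Base counts: A=3, T=6, G=4, C=6 (length 19).
GC clamp: 3' end GCC has 3 G/C ✓
Tm: Tm = 64.9 + 41·(10 − 16.4)/19 = 51.1°C ✓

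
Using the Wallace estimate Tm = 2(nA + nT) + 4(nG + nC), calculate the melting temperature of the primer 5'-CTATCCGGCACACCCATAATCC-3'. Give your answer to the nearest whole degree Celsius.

Base counts: A=6, T=4, G=2, C=10 (length 22).
Tm = 2·(6+4) + 4·(2+10) = 2·10 + 4·12 = 20 + 48 = 68°C.

68°C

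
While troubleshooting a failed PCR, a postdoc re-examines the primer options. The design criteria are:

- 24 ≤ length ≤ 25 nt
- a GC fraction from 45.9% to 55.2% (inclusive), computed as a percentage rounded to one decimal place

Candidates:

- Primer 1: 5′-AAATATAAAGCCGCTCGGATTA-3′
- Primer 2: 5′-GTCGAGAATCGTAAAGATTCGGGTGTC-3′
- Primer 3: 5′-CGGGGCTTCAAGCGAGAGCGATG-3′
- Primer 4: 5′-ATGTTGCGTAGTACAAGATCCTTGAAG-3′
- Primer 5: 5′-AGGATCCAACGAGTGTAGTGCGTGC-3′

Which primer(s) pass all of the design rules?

Primer 1 (22 nt, A=9 T=5 G=4 C=4): length 22, outside 24–25 ✗; GC 8/22 = 36.4%, outside 45.9–55.2% ✗ — fails.
Primer 2 (27 nt, A=7 T=7 G=9 C=4): length 27, outside 24–25 ✗; GC 13/27 = 48.1% ✓ — fails.
Primer 3 (23 nt, A=5 T=3 G=10 C=5): length 23, outside 24–25 ✗; GC 15/23 = 65.2%, outside 45.9–55.2% ✗ — fails.
Primer 4 (27 nt, A=8 T=8 G=7 C=4): length 27, outside 24–25 ✗; GC 11/27 = 40.7%, outside 45.9–55.2% ✗ — fails.
Primer 5 (25 nt, A=6 T=5 G=9 C=5): length 25 ✓; GC 14/25 = 56.0%, outside 45.9–55.2% ✗ — fails.

None of the candidates satisfy all criteria.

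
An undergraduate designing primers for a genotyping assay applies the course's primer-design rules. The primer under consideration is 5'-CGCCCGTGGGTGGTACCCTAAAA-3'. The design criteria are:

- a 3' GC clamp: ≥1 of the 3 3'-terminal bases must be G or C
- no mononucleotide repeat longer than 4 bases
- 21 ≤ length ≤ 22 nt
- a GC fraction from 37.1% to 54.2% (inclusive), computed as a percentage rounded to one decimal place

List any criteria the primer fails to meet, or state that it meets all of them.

Base counts: A=5, T=4, G=7, C=7 (length 23).
GC clamp: 3' end AAA has 0 G/C, need ≥1 ✗
homopolymer run: longest run = 4 ✓
length: length 23, outside 21–22 ✗
GC content: GC 14/23 = 60.9%, outside 37.1–54.2% ✗

Fails: GC clamp, length, GC content.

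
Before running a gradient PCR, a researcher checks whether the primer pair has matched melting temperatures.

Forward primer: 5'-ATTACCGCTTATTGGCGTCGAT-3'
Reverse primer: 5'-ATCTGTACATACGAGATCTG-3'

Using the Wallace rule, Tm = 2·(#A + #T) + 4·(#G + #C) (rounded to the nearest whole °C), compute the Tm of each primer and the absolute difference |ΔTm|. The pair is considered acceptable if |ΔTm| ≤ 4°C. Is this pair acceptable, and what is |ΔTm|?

|ΔTm| = 8°C; the pair is not acceptable.

Forward: A=4 T=8 G=5 C=5 → Tm = 2·12 + 4·10 = 64°C.
Reverse: A=6 T=6 G=4 C=4 → Tm = 2·12 + 4·8 = 56°C.
|ΔTm| = |64 − 56| = 8°C, > 4°C.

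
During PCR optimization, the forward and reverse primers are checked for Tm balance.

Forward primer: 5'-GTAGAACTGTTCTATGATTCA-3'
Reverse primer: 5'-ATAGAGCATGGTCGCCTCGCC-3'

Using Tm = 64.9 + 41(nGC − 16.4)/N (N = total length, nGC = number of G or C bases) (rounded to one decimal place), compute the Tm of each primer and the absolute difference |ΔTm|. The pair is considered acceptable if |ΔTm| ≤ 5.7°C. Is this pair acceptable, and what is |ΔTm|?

|ΔTm| = 11.8°C; the pair is not acceptable.

Forward: G+C = 7, N = 21 → Tm = 64.9 + 41·(7 − 16.4)/21 = 46.5°C.
Reverse: G+C = 13, N = 21 → Tm = 64.9 + 41·(13 − 16.4)/21 = 58.3°C.
|ΔTm| = |46.5 − 58.3| = 11.8°C, > 5.7°C.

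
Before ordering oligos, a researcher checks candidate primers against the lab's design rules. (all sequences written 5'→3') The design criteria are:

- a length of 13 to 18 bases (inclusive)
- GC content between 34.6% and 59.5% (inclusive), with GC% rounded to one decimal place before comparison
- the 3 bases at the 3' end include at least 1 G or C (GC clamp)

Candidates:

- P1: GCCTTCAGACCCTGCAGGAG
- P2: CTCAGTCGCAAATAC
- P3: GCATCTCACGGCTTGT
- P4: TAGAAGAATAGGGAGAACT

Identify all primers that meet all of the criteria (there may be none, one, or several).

P2 and P3.

P1 (20 nt, A=4 T=3 G=6 C=7): length 20, outside 13–18 ✗; GC 13/20 = 65.0%, outside 34.6–59.5% ✗; 3' end GAG has 2 G/C ✓ — fails.
P2 (15 nt, A=5 T=3 G=2 C=5): length 15 ✓; GC 7/15 = 46.7% ✓; 3' end TAC has 1 G/C ✓ — passes.
P3 (16 nt, A=2 T=5 G=4 C=5): length 16 ✓; GC 9/16 = 56.3% ✓; 3' end TGT has 1 G/C ✓ — passes.
P4 (19 nt, A=9 T=3 G=6 C=1): length 19, outside 13–18 ✗; GC 7/19 = 36.8% ✓; 3' end ACT has 1 G/C ✓ — fails.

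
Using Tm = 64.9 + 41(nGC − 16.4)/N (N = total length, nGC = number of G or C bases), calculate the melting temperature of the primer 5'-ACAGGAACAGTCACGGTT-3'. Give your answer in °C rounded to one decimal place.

48.0°C

Base counts: A=6, T=3, G=5, C=4; G+C = 9, N = 18.
Tm = 64.9 + 41·(9 − 16.4)/18 = 64.9 + -303.40/18 = 48.0°C.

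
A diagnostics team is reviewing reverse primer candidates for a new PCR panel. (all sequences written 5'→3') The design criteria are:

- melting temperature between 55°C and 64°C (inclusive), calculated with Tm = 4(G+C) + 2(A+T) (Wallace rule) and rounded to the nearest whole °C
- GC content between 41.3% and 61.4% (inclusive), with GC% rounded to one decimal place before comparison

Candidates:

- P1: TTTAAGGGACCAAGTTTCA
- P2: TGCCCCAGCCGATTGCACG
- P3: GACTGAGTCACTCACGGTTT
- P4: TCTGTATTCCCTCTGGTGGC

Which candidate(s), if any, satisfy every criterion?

P1 (19 nt, A=6 T=6 G=4 C=3): Tm = 2·12 + 4·7 = 52°C, outside 55–64°C ✗; GC 7/19 = 36.8%, outside 41.3–61.4% ✗ — fails.
P2 (19 nt, A=3 T=3 G=5 C=8): Tm = 2·6 + 4·13 = 64°C ✓; GC 13/19 = 68.4%, outside 41.3–61.4% ✗ — fails.
P3 (20 nt, A=4 T=6 G=5 C=5): Tm = 2·10 + 4·10 = 60°C ✓; GC 10/20 = 50.0% ✓ — passes.
P4 (20 nt, A=1 T=8 G=5 C=6): Tm = 2·9 + 4·11 = 62°C ✓; GC 11/20 = 55.0% ✓ — passes.

P3 and P4.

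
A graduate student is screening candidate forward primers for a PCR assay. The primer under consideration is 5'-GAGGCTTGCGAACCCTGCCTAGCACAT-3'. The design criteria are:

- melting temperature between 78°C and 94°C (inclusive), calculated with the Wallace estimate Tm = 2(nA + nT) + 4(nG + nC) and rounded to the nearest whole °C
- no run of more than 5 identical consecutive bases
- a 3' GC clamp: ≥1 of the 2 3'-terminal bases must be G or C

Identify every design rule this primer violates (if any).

Fails: GC clamp.

Base counts: A=6, T=5, G=7, C=9 (length 27).
Tm: Tm = 2·11 + 4·16 = 86°C ✓
homopolymer run: longest run = 3 ✓
GC clamp: 3' end AT has 0 G/C, need ≥1 ✗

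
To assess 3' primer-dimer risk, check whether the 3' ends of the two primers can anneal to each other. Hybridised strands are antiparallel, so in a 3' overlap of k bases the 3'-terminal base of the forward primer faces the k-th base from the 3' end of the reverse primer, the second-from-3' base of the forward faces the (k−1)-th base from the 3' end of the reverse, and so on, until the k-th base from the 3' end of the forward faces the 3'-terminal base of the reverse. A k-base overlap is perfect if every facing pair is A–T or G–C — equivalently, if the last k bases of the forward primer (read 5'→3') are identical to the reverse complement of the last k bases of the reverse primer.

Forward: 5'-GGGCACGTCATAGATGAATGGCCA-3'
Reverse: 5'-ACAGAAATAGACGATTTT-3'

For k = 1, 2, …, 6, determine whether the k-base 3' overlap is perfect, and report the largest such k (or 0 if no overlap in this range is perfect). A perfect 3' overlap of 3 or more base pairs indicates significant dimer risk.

Longest perfect overlap: 1 complementary base pair; below the dimer-risk threshold (threshold 3).

Last 6 bases (5'→3') — forward …TGGCCA, reverse …GATTTT.
Reverse complement of the reverse primer's last 6 bases: AAAATC; its first k bases are the reverse complement of the reverse primer's last k bases, so a perfect k-base overlap needs the forward primer's last k bases to equal them.
Comparing (forward last k vs required): k=1: A vs A ✓; k=2: CA vs AA ✗; k=3: CCA vs AAA ✗; k=4: GCCA vs AAAA ✗; k=5: GGCCA vs AAAAT ✗; k=6: TGGCCA vs AAAATC ✗.
Only k = 1 is perfect, so the longest perfect 3' overlap is 1.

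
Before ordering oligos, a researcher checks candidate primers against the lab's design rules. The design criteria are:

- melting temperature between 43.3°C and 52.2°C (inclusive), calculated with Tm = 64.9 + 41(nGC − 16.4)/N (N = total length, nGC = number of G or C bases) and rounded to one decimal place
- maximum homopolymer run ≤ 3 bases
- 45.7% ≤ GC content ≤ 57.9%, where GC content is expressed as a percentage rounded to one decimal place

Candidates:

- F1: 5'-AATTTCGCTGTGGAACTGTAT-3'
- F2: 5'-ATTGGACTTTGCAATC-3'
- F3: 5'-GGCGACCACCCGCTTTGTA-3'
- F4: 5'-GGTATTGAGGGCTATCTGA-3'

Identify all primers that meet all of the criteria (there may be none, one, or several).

F1 (21 nt, A=5 T=8 G=5 C=3): Tm = 64.9 + 41·(8 − 16.4)/21 = 48.5°C ✓; longest run = 3 ✓; GC 8/21 = 38.1%, outside 45.7–57.9% ✗ — fails.
F2 (16 nt, A=4 T=6 G=3 C=3): Tm = 64.9 + 41·(6 − 16.4)/16 = 38.3°C, outside 43.3–52.2°C ✗; longest run = 3 ✓; GC 6/16 = 37.5%, outside 45.7–57.9% ✗ — fails.
F3 (19 nt, A=3 T=4 G=5 C=7): Tm = 64.9 + 41·(12 − 16.4)/19 = 55.4°C, outside 43.3–52.2°C ✗; longest run = 3 ✓; GC 12/19 = 63.2%, outside 45.7–57.9% ✗ — fails.
F4 (19 nt, A=4 T=6 G=7 C=2): Tm = 64.9 + 41·(9 − 16.4)/19 = 48.9°C ✓; longest run = 3 ✓; GC 9/19 = 47.4% ✓ — passes.

F4 only.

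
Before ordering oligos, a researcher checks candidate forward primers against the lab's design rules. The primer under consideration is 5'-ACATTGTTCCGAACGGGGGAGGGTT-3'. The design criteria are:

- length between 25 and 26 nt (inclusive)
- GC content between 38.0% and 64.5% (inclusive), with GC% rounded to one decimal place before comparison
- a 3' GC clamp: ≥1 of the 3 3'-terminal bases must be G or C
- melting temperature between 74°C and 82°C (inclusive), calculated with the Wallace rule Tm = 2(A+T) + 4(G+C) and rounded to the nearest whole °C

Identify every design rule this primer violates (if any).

Meets all criteria.

Base counts: A=5, T=6, G=10, C=4 (length 25).
length: length 25 ✓
GC content: GC 14/25 = 56.0% ✓
GC clamp: 3' end GTT has 1 G/C ✓
Tm: Tm = 2·11 + 4·14 = 78°C ✓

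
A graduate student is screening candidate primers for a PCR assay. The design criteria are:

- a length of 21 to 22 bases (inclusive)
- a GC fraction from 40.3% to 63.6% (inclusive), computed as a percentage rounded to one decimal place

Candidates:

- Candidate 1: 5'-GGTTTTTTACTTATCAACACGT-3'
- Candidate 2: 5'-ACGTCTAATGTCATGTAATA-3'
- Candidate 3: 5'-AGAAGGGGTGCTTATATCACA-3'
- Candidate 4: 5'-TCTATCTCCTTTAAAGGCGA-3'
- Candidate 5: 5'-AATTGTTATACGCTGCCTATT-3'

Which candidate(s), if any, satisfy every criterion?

Candidate 1 (22 nt, A=5 T=10 G=3 C=4): length 22 ✓; GC 7/22 = 31.8%, outside 40.3–63.6% ✗ — fails.
Candidate 2 (20 nt, A=7 T=7 G=3 C=3): length 20, outside 21–22 ✗; GC 6/20 = 30.0%, outside 40.3–63.6% ✗ — fails.
Candidate 3 (21 nt, A=7 T=5 G=6 C=3): length 21 ✓; GC 9/21 = 42.9% ✓ — passes.
Candidate 4 (20 nt, A=5 T=7 G=3 C=5): length 20, outside 21–22 ✗; GC 8/20 = 40.0%, outside 40.3–63.6% ✗ — fails.
Candidate 5 (21 nt, A=5 T=9 G=3 C=4): length 21 ✓; GC 7/21 = 33.3%, outside 40.3–63.6% ✗ — fails.

Candidate 3 only.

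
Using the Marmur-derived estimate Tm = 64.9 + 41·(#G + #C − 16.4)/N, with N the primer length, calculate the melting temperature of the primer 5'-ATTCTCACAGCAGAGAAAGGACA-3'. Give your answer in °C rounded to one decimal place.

Base counts: A=10, T=3, G=5, C=5; G+C = 10, N = 23.
Tm = 64.9 + 41·(10 − 16.4)/23 = 64.9 + -262.40/23 = 53.5°C.

53.5°C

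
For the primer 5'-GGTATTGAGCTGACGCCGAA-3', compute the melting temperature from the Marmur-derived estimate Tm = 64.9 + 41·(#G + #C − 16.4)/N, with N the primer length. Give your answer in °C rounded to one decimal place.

Base counts: A=5, T=4, G=7, C=4; G+C = 11, N = 20.
Tm = 64.9 + 41·(11 − 16.4)/20 = 64.9 + -221.40/20 = 53.8°C.

53.8°C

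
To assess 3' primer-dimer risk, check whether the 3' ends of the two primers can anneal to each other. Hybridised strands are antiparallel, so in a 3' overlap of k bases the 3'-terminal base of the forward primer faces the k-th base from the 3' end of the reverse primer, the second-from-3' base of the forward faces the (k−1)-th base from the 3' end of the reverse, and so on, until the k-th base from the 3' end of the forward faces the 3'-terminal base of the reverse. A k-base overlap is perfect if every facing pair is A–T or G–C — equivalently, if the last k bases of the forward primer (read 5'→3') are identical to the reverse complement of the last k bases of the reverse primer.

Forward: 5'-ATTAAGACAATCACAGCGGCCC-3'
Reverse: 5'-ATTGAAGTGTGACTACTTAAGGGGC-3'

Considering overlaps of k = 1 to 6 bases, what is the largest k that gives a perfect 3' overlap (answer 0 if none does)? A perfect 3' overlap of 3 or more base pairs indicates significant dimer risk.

Longest perfect overlap: 4 complementary base pairs; significant dimer risk (threshold 3).

Last 6 bases (5'→3') — forward …CGGCCC, reverse …AGGGGC.
Reverse complement of the reverse primer's last 6 bases: GCCCCT; its first k bases are the reverse complement of the reverse primer's last k bases, so a perfect k-base overlap needs the forward primer's last k bases to equal them.
Comparing (forward last k vs required): k=1: C vs G ✗; k=2: CC vs GC ✗; k=3: CCC vs GCC ✗; k=4: GCCC vs GCCC ✓; k=5: GGCCC vs GCCCC ✗; k=6: CGGCCC vs GCCCCT ✗.
Only k = 4 is perfect, so the longest perfect 3' overlap is 4.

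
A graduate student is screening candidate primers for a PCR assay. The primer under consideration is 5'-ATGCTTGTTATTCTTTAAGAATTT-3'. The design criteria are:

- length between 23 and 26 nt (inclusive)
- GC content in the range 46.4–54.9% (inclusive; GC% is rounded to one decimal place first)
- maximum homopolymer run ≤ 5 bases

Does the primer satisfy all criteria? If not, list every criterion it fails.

Base counts: A=6, T=13, G=3, C=2 (length 24).
length: length 24 ✓
GC content: GC 5/24 = 20.8%, outside 46.4–54.9% ✗
homopolymer run: longest run = 3 ✓

Fails: GC content.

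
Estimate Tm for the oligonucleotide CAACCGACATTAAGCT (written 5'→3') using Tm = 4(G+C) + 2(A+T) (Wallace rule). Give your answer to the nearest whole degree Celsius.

46°C

Base counts: A=6, T=3, G=2, C=5 (length 16).
Tm = 2·(6+3) + 4·(2+5) = 2·9 + 4·7 = 18 + 28 = 46°C.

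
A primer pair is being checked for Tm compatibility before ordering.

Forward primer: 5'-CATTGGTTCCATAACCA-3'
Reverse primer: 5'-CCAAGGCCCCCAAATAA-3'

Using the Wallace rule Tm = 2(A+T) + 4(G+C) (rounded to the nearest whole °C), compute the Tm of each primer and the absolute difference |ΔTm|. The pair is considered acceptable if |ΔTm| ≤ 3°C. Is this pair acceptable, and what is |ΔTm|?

|ΔTm| = 4°C; the pair is not acceptable.

Forward: A=5 T=5 G=2 C=5 → Tm = 2·10 + 4·7 = 48°C.
Reverse: A=7 T=1 G=2 C=7 → Tm = 2·8 + 4·9 = 52°C.
|ΔTm| = |48 − 52| = 4°C, > 3°C.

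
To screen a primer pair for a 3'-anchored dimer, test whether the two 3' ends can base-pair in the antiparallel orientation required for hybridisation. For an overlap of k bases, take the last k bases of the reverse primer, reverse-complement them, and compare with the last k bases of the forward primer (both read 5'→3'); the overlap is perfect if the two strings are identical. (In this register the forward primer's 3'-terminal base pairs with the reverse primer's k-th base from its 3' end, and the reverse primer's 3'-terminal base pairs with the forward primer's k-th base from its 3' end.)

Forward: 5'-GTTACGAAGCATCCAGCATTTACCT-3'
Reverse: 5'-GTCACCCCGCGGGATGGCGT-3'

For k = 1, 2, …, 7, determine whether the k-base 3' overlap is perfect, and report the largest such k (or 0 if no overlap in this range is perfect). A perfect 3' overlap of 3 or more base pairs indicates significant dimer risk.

Last 7 bases (5'→3') — forward …TTTACCT, reverse …ATGGCGT.
Reverse complement of the reverse primer's last 7 bases: ACGCCAT; its first k bases are the reverse complement of the reverse primer's last k bases, so a perfect k-base overlap needs the forward primer's last k bases to equal them.
Comparing (forward last k vs required): k=1: T vs A ✗; k=2: CT vs AC ✗; k=3: CCT vs ACG ✗; k=4: ACCT vs ACGC ✗; k=5: TACCT vs ACGCC ✗; k=6: TTACCT vs ACGCCA ✗; k=7: TTTACCT vs ACGCCAT ✗.
No overlap length from 1 to 7 is perfect, so the longest perfect 3' overlap is 0.

Longest perfect overlap: 0 complementary base pairs; below the dimer-risk threshold (threshold 3).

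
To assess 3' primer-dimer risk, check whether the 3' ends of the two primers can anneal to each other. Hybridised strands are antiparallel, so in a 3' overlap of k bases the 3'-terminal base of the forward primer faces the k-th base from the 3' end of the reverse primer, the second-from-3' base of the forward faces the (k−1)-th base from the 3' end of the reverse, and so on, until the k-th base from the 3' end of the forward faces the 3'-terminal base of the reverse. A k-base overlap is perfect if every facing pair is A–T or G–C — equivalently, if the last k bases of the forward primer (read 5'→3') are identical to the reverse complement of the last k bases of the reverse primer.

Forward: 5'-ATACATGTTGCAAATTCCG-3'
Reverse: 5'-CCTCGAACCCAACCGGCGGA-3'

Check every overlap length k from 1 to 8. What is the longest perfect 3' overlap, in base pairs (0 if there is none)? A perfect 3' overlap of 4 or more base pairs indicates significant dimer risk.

Last 8 bases (5'→3') — forward …AAATTCCG, reverse …CCGGCGGA.
Reverse complement of the reverse primer's last 8 bases: TCCGCCGG; its first k bases are the reverse complement of the reverse primer's last k bases, so a perfect k-base overlap needs the forward primer's last k bases to equal them.
Comparing (forward last k vs required): k=1: G vs T ✗; k=2: CG vs TC ✗; k=3: CCG vs TCC ✗; k=4: TCCG vs TCCG ✓; k=5: TTCCG vs TCCGC ✗; k=6: ATTCCG vs TCCGCC ✗; k=7: AATTCCG vs TCCGCCG ✗; k=8: AAATTCCG vs TCCGCCGG ✗.
Only k = 4 is perfect, so the longest perfect 3' overlap is 4.

Longest perfect overlap: 4 complementary base pairs; significant dimer risk (threshold 4).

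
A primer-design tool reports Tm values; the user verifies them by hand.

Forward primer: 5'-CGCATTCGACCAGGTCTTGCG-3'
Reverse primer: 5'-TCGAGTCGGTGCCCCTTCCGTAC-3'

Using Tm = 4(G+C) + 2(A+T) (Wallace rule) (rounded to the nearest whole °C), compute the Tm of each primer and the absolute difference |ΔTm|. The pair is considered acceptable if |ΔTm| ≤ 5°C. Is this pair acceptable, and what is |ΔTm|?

Forward: A=3 T=5 G=6 C=7 → Tm = 2·8 + 4·13 = 68°C.
Reverse: A=2 T=6 G=6 C=9 → Tm = 2·8 + 4·15 = 76°C.
|ΔTm| = |68 − 76| = 8°C, > 5°C.

|ΔTm| = 8°C; the pair is not acceptable.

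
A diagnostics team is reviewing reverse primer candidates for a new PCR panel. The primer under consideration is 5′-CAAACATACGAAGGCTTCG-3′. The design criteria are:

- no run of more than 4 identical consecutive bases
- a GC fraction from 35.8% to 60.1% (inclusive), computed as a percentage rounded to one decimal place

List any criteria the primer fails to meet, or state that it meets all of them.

Meets all criteria.

Base counts: A=7, T=3, G=4, C=5 (length 19).
homopolymer run: longest run = 3 ✓
GC content: GC 9/19 = 47.4% ✓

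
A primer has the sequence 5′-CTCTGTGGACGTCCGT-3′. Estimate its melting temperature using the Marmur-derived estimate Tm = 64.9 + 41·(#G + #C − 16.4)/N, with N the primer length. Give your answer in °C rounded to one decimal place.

Base counts: A=1, T=5, G=5, C=5; G+C = 10, N = 16.
Tm = 64.9 + 41·(10 − 16.4)/16 = 64.9 + -262.40/16 = 48.5°C.

48.5°C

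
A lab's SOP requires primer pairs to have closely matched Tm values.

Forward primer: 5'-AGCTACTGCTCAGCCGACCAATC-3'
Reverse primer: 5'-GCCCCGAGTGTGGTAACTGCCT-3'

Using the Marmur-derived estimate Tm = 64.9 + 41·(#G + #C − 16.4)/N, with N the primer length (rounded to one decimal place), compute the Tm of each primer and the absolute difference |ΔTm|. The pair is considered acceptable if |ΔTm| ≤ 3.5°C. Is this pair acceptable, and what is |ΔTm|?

Forward: G+C = 13, N = 23 → Tm = 64.9 + 41·(13 − 16.4)/23 = 58.8°C.
Reverse: G+C = 14, N = 22 → Tm = 64.9 + 41·(14 − 16.4)/22 = 60.4°C.
|ΔTm| = |58.8 − 60.4| = 1.6°C, ≤ 3.5°C.

|ΔTm| = 1.6°C; the pair is acceptable.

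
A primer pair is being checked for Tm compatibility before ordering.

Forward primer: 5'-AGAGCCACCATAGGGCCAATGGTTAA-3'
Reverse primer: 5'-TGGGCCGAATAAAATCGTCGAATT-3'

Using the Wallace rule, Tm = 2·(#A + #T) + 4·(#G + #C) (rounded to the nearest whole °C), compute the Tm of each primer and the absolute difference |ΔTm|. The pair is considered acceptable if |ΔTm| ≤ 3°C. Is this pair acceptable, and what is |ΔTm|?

Forward: A=9 T=4 G=7 C=6 → Tm = 2·13 + 4·13 = 78°C.
Reverse: A=8 T=6 G=6 C=4 → Tm = 2·14 + 4·10 = 68°C.
|ΔTm| = |78 − 68| = 10°C, > 3°C.

|ΔTm| = 10°C; the pair is not acceptable.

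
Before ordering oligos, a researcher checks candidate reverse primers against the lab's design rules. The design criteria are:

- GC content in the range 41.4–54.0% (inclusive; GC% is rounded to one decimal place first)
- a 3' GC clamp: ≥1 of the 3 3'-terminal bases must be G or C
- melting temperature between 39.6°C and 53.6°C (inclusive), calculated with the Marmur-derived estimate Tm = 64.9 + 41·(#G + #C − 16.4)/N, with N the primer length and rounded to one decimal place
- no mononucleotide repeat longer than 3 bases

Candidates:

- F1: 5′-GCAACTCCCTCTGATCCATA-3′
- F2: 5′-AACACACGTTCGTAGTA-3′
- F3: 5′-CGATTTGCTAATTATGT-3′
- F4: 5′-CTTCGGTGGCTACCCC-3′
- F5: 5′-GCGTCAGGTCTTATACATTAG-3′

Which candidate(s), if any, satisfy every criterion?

F5 only.

F1 (20 nt, A=5 T=5 G=2 C=8): GC 10/20 = 50.0% ✓; 3' end ATA has 0 G/C, need ≥1 ✗; Tm = 64.9 + 41·(10 − 16.4)/20 = 51.8°C ✓; longest run = 3 ✓ — fails.
F2 (17 nt, A=6 T=4 G=3 C=4): GC 7/17 = 41.2%, outside 41.4–54.0% ✗; 3' end GTA has 1 G/C ✓; Tm = 64.9 + 41·(7 − 16.4)/17 = 42.2°C ✓; longest run = 2 ✓ — fails.
F3 (17 nt, A=4 T=8 G=3 C=2): GC 5/17 = 29.4%, outside 41.4–54.0% ✗; 3' end TGT has 1 G/C ✓; Tm = 64.9 + 41·(5 − 16.4)/17 = 37.4°C, outside 39.6–53.6°C ✗; longest run = 3 ✓ — fails.
F4 (16 nt, A=1 T=4 G=4 C=7): GC 11/16 = 68.8%, outside 41.4–54.0% ✗; 3' end CCC has 3 G/C ✓; Tm = 64.9 + 41·(11 − 16.4)/16 = 51.1°C ✓; longest run = 4, exceeds 3 ✗ — fails.
F5 (21 nt, A=5 T=7 G=5 C=4): GC 9/21 = 42.9% ✓; 3' end TAG has 1 G/C ✓; Tm = 64.9 + 41·(9 − 16.4)/21 = 50.5°C ✓; longest run = 2 ✓ — passes.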